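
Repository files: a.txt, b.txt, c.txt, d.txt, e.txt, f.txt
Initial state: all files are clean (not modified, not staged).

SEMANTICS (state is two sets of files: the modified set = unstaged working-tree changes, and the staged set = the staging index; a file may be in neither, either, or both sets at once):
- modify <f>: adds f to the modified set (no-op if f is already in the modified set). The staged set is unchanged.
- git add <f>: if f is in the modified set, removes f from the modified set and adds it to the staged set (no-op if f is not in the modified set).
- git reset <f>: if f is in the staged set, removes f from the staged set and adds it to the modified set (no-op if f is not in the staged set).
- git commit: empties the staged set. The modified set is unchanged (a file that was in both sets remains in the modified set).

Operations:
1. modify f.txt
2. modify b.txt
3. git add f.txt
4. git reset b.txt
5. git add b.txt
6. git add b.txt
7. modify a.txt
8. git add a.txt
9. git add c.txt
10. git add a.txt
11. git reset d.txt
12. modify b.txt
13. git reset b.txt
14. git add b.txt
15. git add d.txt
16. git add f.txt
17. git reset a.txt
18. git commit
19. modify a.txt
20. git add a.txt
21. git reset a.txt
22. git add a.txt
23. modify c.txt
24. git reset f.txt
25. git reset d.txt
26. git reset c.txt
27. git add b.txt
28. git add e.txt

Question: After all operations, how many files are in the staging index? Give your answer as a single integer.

Answer: 1

Derivation:
After op 1 (modify f.txt): modified={f.txt} staged={none}
After op 2 (modify b.txt): modified={b.txt, f.txt} staged={none}
After op 3 (git add f.txt): modified={b.txt} staged={f.txt}
After op 4 (git reset b.txt): modified={b.txt} staged={f.txt}
After op 5 (git add b.txt): modified={none} staged={b.txt, f.txt}
After op 6 (git add b.txt): modified={none} staged={b.txt, f.txt}
After op 7 (modify a.txt): modified={a.txt} staged={b.txt, f.txt}
After op 8 (git add a.txt): modified={none} staged={a.txt, b.txt, f.txt}
After op 9 (git add c.txt): modified={none} staged={a.txt, b.txt, f.txt}
After op 10 (git add a.txt): modified={none} staged={a.txt, b.txt, f.txt}
After op 11 (git reset d.txt): modified={none} staged={a.txt, b.txt, f.txt}
After op 12 (modify b.txt): modified={b.txt} staged={a.txt, b.txt, f.txt}
After op 13 (git reset b.txt): modified={b.txt} staged={a.txt, f.txt}
After op 14 (git add b.txt): modified={none} staged={a.txt, b.txt, f.txt}
After op 15 (git add d.txt): modified={none} staged={a.txt, b.txt, f.txt}
After op 16 (git add f.txt): modified={none} staged={a.txt, b.txt, f.txt}
After op 17 (git reset a.txt): modified={a.txt} staged={b.txt, f.txt}
After op 18 (git commit): modified={a.txt} staged={none}
After op 19 (modify a.txt): modified={a.txt} staged={none}
After op 20 (git add a.txt): modified={none} staged={a.txt}
After op 21 (git reset a.txt): modified={a.txt} staged={none}
After op 22 (git add a.txt): modified={none} staged={a.txt}
After op 23 (modify c.txt): modified={c.txt} staged={a.txt}
After op 24 (git reset f.txt): modified={c.txt} staged={a.txt}
After op 25 (git reset d.txt): modified={c.txt} staged={a.txt}
After op 26 (git reset c.txt): modified={c.txt} staged={a.txt}
After op 27 (git add b.txt): modified={c.txt} staged={a.txt}
After op 28 (git add e.txt): modified={c.txt} staged={a.txt}
Final staged set: {a.txt} -> count=1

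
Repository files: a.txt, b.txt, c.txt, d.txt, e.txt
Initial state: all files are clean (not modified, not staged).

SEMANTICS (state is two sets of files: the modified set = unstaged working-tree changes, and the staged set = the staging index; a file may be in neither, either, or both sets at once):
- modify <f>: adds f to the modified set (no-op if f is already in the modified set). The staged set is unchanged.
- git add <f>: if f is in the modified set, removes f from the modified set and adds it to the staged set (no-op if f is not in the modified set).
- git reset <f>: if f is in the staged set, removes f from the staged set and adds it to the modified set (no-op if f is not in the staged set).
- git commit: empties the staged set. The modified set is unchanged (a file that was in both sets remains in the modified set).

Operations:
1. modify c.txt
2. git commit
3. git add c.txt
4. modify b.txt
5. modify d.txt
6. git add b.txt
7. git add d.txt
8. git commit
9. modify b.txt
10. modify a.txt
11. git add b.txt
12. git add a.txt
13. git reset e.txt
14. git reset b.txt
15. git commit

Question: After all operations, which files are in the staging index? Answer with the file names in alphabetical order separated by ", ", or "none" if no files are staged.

Answer: none

Derivation:
After op 1 (modify c.txt): modified={c.txt} staged={none}
After op 2 (git commit): modified={c.txt} staged={none}
After op 3 (git add c.txt): modified={none} staged={c.txt}
After op 4 (modify b.txt): modified={b.txt} staged={c.txt}
After op 5 (modify d.txt): modified={b.txt, d.txt} staged={c.txt}
After op 6 (git add b.txt): modified={d.txt} staged={b.txt, c.txt}
After op 7 (git add d.txt): modified={none} staged={b.txt, c.txt, d.txt}
After op 8 (git commit): modified={none} staged={none}
After op 9 (modify b.txt): modified={b.txt} staged={none}
After op 10 (modify a.txt): modified={a.txt, b.txt} staged={none}
After op 11 (git add b.txt): modified={a.txt} staged={b.txt}
After op 12 (git add a.txt): modified={none} staged={a.txt, b.txt}
After op 13 (git reset e.txt): modified={none} staged={a.txt, b.txt}
After op 14 (git reset b.txt): modified={b.txt} staged={a.txt}
After op 15 (git commit): modified={b.txt} staged={none}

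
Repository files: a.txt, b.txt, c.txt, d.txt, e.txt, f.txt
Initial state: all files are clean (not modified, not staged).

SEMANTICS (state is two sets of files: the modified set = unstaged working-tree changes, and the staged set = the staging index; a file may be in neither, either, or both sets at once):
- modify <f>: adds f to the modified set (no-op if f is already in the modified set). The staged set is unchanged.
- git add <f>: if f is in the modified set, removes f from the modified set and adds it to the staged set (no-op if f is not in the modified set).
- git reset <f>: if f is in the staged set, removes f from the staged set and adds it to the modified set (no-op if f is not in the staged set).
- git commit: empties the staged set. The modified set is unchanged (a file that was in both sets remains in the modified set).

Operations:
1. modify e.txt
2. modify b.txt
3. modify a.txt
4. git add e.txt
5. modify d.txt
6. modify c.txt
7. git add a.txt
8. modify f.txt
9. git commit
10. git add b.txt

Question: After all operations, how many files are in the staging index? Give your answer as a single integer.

Answer: 1

Derivation:
After op 1 (modify e.txt): modified={e.txt} staged={none}
After op 2 (modify b.txt): modified={b.txt, e.txt} staged={none}
After op 3 (modify a.txt): modified={a.txt, b.txt, e.txt} staged={none}
After op 4 (git add e.txt): modified={a.txt, b.txt} staged={e.txt}
After op 5 (modify d.txt): modified={a.txt, b.txt, d.txt} staged={e.txt}
After op 6 (modify c.txt): modified={a.txt, b.txt, c.txt, d.txt} staged={e.txt}
After op 7 (git add a.txt): modified={b.txt, c.txt, d.txt} staged={a.txt, e.txt}
After op 8 (modify f.txt): modified={b.txt, c.txt, d.txt, f.txt} staged={a.txt, e.txt}
After op 9 (git commit): modified={b.txt, c.txt, d.txt, f.txt} staged={none}
After op 10 (git add b.txt): modified={c.txt, d.txt, f.txt} staged={b.txt}
Final staged set: {b.txt} -> count=1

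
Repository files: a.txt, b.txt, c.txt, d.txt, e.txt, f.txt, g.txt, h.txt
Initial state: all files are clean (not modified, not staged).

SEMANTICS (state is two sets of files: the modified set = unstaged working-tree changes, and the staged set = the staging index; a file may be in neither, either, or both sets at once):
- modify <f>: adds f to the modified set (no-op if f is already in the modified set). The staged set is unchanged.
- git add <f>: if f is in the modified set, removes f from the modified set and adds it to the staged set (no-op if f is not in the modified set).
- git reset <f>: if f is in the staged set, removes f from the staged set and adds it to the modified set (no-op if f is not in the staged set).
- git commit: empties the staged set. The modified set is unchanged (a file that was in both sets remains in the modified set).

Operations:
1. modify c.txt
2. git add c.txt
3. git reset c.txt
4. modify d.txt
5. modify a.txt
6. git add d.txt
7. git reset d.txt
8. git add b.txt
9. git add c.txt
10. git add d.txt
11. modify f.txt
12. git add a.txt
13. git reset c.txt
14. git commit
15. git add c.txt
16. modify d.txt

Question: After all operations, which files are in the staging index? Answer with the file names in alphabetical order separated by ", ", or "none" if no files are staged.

After op 1 (modify c.txt): modified={c.txt} staged={none}
After op 2 (git add c.txt): modified={none} staged={c.txt}
After op 3 (git reset c.txt): modified={c.txt} staged={none}
After op 4 (modify d.txt): modified={c.txt, d.txt} staged={none}
After op 5 (modify a.txt): modified={a.txt, c.txt, d.txt} staged={none}
After op 6 (git add d.txt): modified={a.txt, c.txt} staged={d.txt}
After op 7 (git reset d.txt): modified={a.txt, c.txt, d.txt} staged={none}
After op 8 (git add b.txt): modified={a.txt, c.txt, d.txt} staged={none}
After op 9 (git add c.txt): modified={a.txt, d.txt} staged={c.txt}
After op 10 (git add d.txt): modified={a.txt} staged={c.txt, d.txt}
After op 11 (modify f.txt): modified={a.txt, f.txt} staged={c.txt, d.txt}
After op 12 (git add a.txt): modified={f.txt} staged={a.txt, c.txt, d.txt}
After op 13 (git reset c.txt): modified={c.txt, f.txt} staged={a.txt, d.txt}
After op 14 (git commit): modified={c.txt, f.txt} staged={none}
After op 15 (git add c.txt): modified={f.txt} staged={c.txt}
After op 16 (modify d.txt): modified={d.txt, f.txt} staged={c.txt}

Answer: c.txt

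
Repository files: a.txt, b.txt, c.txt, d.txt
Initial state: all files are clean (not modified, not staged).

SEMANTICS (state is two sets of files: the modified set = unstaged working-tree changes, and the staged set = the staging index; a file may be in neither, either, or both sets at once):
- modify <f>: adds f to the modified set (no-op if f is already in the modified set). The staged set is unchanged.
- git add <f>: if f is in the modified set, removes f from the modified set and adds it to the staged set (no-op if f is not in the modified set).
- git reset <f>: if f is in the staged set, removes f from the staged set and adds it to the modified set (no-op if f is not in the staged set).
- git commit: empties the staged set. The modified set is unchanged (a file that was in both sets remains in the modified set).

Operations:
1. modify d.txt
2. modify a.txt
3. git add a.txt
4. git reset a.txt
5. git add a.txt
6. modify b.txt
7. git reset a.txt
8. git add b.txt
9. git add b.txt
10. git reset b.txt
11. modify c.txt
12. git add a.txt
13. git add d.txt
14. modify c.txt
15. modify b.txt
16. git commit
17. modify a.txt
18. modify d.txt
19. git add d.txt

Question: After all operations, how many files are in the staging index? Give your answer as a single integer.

After op 1 (modify d.txt): modified={d.txt} staged={none}
After op 2 (modify a.txt): modified={a.txt, d.txt} staged={none}
After op 3 (git add a.txt): modified={d.txt} staged={a.txt}
After op 4 (git reset a.txt): modified={a.txt, d.txt} staged={none}
After op 5 (git add a.txt): modified={d.txt} staged={a.txt}
After op 6 (modify b.txt): modified={b.txt, d.txt} staged={a.txt}
After op 7 (git reset a.txt): modified={a.txt, b.txt, d.txt} staged={none}
After op 8 (git add b.txt): modified={a.txt, d.txt} staged={b.txt}
After op 9 (git add b.txt): modified={a.txt, d.txt} staged={b.txt}
After op 10 (git reset b.txt): modified={a.txt, b.txt, d.txt} staged={none}
After op 11 (modify c.txt): modified={a.txt, b.txt, c.txt, d.txt} staged={none}
After op 12 (git add a.txt): modified={b.txt, c.txt, d.txt} staged={a.txt}
After op 13 (git add d.txt): modified={b.txt, c.txt} staged={a.txt, d.txt}
After op 14 (modify c.txt): modified={b.txt, c.txt} staged={a.txt, d.txt}
After op 15 (modify b.txt): modified={b.txt, c.txt} staged={a.txt, d.txt}
After op 16 (git commit): modified={b.txt, c.txt} staged={none}
After op 17 (modify a.txt): modified={a.txt, b.txt, c.txt} staged={none}
After op 18 (modify d.txt): modified={a.txt, b.txt, c.txt, d.txt} staged={none}
After op 19 (git add d.txt): modified={a.txt, b.txt, c.txt} staged={d.txt}
Final staged set: {d.txt} -> count=1

Answer: 1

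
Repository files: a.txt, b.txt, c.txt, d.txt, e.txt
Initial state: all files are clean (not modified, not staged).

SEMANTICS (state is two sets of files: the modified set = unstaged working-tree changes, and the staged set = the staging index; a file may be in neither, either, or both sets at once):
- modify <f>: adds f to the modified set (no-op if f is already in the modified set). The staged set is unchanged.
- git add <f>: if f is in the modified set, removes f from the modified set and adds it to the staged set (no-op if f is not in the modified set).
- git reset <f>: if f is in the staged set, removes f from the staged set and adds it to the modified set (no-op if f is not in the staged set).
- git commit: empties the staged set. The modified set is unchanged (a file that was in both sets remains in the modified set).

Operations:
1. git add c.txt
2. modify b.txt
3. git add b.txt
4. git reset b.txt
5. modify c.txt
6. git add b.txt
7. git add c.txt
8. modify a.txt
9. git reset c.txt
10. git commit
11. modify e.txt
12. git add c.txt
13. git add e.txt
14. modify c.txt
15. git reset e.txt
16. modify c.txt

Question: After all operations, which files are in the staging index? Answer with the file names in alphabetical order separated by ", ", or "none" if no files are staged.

Answer: c.txt

Derivation:
After op 1 (git add c.txt): modified={none} staged={none}
After op 2 (modify b.txt): modified={b.txt} staged={none}
After op 3 (git add b.txt): modified={none} staged={b.txt}
After op 4 (git reset b.txt): modified={b.txt} staged={none}
After op 5 (modify c.txt): modified={b.txt, c.txt} staged={none}
After op 6 (git add b.txt): modified={c.txt} staged={b.txt}
After op 7 (git add c.txt): modified={none} staged={b.txt, c.txt}
After op 8 (modify a.txt): modified={a.txt} staged={b.txt, c.txt}
After op 9 (git reset c.txt): modified={a.txt, c.txt} staged={b.txt}
After op 10 (git commit): modified={a.txt, c.txt} staged={none}
After op 11 (modify e.txt): modified={a.txt, c.txt, e.txt} staged={none}
After op 12 (git add c.txt): modified={a.txt, e.txt} staged={c.txt}
After op 13 (git add e.txt): modified={a.txt} staged={c.txt, e.txt}
After op 14 (modify c.txt): modified={a.txt, c.txt} staged={c.txt, e.txt}
After op 15 (git reset e.txt): modified={a.txt, c.txt, e.txt} staged={c.txt}
After op 16 (modify c.txt): modified={a.txt, c.txt, e.txt} staged={c.txt}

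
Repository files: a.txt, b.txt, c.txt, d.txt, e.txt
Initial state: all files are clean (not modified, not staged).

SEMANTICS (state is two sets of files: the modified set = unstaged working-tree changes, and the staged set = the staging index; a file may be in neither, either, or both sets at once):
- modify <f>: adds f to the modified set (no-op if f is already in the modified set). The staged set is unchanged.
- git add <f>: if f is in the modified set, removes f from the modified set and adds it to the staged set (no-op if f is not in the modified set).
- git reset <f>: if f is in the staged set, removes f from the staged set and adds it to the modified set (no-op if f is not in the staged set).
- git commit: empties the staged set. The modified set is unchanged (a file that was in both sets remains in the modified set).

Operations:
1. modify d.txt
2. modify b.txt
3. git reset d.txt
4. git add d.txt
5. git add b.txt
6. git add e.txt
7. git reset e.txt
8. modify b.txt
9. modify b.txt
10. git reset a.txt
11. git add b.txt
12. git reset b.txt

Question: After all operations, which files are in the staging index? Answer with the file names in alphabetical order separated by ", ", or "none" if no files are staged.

After op 1 (modify d.txt): modified={d.txt} staged={none}
After op 2 (modify b.txt): modified={b.txt, d.txt} staged={none}
After op 3 (git reset d.txt): modified={b.txt, d.txt} staged={none}
After op 4 (git add d.txt): modified={b.txt} staged={d.txt}
After op 5 (git add b.txt): modified={none} staged={b.txt, d.txt}
After op 6 (git add e.txt): modified={none} staged={b.txt, d.txt}
After op 7 (git reset e.txt): modified={none} staged={b.txt, d.txt}
After op 8 (modify b.txt): modified={b.txt} staged={b.txt, d.txt}
After op 9 (modify b.txt): modified={b.txt} staged={b.txt, d.txt}
After op 10 (git reset a.txt): modified={b.txt} staged={b.txt, d.txt}
After op 11 (git add b.txt): modified={none} staged={b.txt, d.txt}
After op 12 (git reset b.txt): modified={b.txt} staged={d.txt}

Answer: d.txt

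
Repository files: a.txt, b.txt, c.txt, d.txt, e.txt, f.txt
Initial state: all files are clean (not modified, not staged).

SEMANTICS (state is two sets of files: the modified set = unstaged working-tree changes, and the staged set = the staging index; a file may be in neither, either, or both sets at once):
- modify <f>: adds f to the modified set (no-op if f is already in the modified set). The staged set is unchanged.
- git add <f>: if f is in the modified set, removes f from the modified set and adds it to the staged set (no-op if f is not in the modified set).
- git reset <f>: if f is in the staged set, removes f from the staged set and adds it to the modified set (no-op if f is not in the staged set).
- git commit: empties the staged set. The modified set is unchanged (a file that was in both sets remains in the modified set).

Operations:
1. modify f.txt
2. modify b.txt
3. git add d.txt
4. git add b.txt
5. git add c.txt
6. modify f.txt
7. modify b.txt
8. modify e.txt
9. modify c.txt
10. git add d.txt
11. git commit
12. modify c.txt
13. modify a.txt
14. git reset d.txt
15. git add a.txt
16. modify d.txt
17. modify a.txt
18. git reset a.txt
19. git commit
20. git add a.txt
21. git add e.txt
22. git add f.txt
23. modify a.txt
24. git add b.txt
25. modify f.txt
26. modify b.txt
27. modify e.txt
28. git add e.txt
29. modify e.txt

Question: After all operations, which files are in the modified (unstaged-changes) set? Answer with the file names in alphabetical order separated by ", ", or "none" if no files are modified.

Answer: a.txt, b.txt, c.txt, d.txt, e.txt, f.txt

Derivation:
After op 1 (modify f.txt): modified={f.txt} staged={none}
After op 2 (modify b.txt): modified={b.txt, f.txt} staged={none}
After op 3 (git add d.txt): modified={b.txt, f.txt} staged={none}
After op 4 (git add b.txt): modified={f.txt} staged={b.txt}
After op 5 (git add c.txt): modified={f.txt} staged={b.txt}
After op 6 (modify f.txt): modified={f.txt} staged={b.txt}
After op 7 (modify b.txt): modified={b.txt, f.txt} staged={b.txt}
After op 8 (modify e.txt): modified={b.txt, e.txt, f.txt} staged={b.txt}
After op 9 (modify c.txt): modified={b.txt, c.txt, e.txt, f.txt} staged={b.txt}
After op 10 (git add d.txt): modified={b.txt, c.txt, e.txt, f.txt} staged={b.txt}
After op 11 (git commit): modified={b.txt, c.txt, e.txt, f.txt} staged={none}
After op 12 (modify c.txt): modified={b.txt, c.txt, e.txt, f.txt} staged={none}
After op 13 (modify a.txt): modified={a.txt, b.txt, c.txt, e.txt, f.txt} staged={none}
After op 14 (git reset d.txt): modified={a.txt, b.txt, c.txt, e.txt, f.txt} staged={none}
After op 15 (git add a.txt): modified={b.txt, c.txt, e.txt, f.txt} staged={a.txt}
After op 16 (modify d.txt): modified={b.txt, c.txt, d.txt, e.txt, f.txt} staged={a.txt}
After op 17 (modify a.txt): modified={a.txt, b.txt, c.txt, d.txt, e.txt, f.txt} staged={a.txt}
After op 18 (git reset a.txt): modified={a.txt, b.txt, c.txt, d.txt, e.txt, f.txt} staged={none}
After op 19 (git commit): modified={a.txt, b.txt, c.txt, d.txt, e.txt, f.txt} staged={none}
After op 20 (git add a.txt): modified={b.txt, c.txt, d.txt, e.txt, f.txt} staged={a.txt}
After op 21 (git add e.txt): modified={b.txt, c.txt, d.txt, f.txt} staged={a.txt, e.txt}
After op 22 (git add f.txt): modified={b.txt, c.txt, d.txt} staged={a.txt, e.txt, f.txt}
After op 23 (modify a.txt): modified={a.txt, b.txt, c.txt, d.txt} staged={a.txt, e.txt, f.txt}
After op 24 (git add b.txt): modified={a.txt, c.txt, d.txt} staged={a.txt, b.txt, e.txt, f.txt}
After op 25 (modify f.txt): modified={a.txt, c.txt, d.txt, f.txt} staged={a.txt, b.txt, e.txt, f.txt}
After op 26 (modify b.txt): modified={a.txt, b.txt, c.txt, d.txt, f.txt} staged={a.txt, b.txt, e.txt, f.txt}
After op 27 (modify e.txt): modified={a.txt, b.txt, c.txt, d.txt, e.txt, f.txt} staged={a.txt, b.txt, e.txt, f.txt}
After op 28 (git add e.txt): modified={a.txt, b.txt, c.txt, d.txt, f.txt} staged={a.txt, b.txt, e.txt, f.txt}
After op 29 (modify e.txt): modified={a.txt, b.txt, c.txt, d.txt, e.txt, f.txt} staged={a.txt, b.txt, e.txt, f.txt}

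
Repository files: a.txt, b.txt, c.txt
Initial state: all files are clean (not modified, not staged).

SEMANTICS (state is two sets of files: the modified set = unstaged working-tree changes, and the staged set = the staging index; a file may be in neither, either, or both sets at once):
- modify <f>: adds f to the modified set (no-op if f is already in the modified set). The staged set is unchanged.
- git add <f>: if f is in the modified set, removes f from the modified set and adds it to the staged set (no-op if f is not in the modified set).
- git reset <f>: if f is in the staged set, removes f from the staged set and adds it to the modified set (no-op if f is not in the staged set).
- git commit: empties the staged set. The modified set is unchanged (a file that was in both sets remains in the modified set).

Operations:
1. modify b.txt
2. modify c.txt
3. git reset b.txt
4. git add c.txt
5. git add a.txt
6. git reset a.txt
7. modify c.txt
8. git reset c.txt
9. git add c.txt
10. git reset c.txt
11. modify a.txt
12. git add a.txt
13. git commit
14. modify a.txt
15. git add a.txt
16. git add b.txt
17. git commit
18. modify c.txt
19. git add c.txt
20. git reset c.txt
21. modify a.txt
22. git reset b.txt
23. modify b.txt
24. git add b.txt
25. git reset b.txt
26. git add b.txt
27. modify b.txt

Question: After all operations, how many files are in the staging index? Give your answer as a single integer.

Answer: 1

Derivation:
After op 1 (modify b.txt): modified={b.txt} staged={none}
After op 2 (modify c.txt): modified={b.txt, c.txt} staged={none}
After op 3 (git reset b.txt): modified={b.txt, c.txt} staged={none}
After op 4 (git add c.txt): modified={b.txt} staged={c.txt}
After op 5 (git add a.txt): modified={b.txt} staged={c.txt}
After op 6 (git reset a.txt): modified={b.txt} staged={c.txt}
After op 7 (modify c.txt): modified={b.txt, c.txt} staged={c.txt}
After op 8 (git reset c.txt): modified={b.txt, c.txt} staged={none}
After op 9 (git add c.txt): modified={b.txt} staged={c.txt}
After op 10 (git reset c.txt): modified={b.txt, c.txt} staged={none}
After op 11 (modify a.txt): modified={a.txt, b.txt, c.txt} staged={none}
After op 12 (git add a.txt): modified={b.txt, c.txt} staged={a.txt}
After op 13 (git commit): modified={b.txt, c.txt} staged={none}
After op 14 (modify a.txt): modified={a.txt, b.txt, c.txt} staged={none}
After op 15 (git add a.txt): modified={b.txt, c.txt} staged={a.txt}
After op 16 (git add b.txt): modified={c.txt} staged={a.txt, b.txt}
After op 17 (git commit): modified={c.txt} staged={none}
After op 18 (modify c.txt): modified={c.txt} staged={none}
After op 19 (git add c.txt): modified={none} staged={c.txt}
After op 20 (git reset c.txt): modified={c.txt} staged={none}
After op 21 (modify a.txt): modified={a.txt, c.txt} staged={none}
After op 22 (git reset b.txt): modified={a.txt, c.txt} staged={none}
After op 23 (modify b.txt): modified={a.txt, b.txt, c.txt} staged={none}
After op 24 (git add b.txt): modified={a.txt, c.txt} staged={b.txt}
After op 25 (git reset b.txt): modified={a.txt, b.txt, c.txt} staged={none}
After op 26 (git add b.txt): modified={a.txt, c.txt} staged={b.txt}
After op 27 (modify b.txt): modified={a.txt, b.txt, c.txt} staged={b.txt}
Final staged set: {b.txt} -> count=1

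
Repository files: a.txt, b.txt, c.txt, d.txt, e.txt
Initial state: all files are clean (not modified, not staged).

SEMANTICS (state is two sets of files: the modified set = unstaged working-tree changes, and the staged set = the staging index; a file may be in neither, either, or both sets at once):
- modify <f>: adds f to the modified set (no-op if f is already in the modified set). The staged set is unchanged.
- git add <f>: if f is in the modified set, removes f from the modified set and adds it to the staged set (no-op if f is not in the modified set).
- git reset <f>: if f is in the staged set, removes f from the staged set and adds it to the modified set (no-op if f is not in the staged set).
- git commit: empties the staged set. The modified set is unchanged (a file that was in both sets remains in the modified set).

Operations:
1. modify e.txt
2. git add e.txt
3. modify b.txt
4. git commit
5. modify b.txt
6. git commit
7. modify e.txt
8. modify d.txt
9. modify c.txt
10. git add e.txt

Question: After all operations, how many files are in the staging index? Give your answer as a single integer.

Answer: 1

Derivation:
After op 1 (modify e.txt): modified={e.txt} staged={none}
After op 2 (git add e.txt): modified={none} staged={e.txt}
After op 3 (modify b.txt): modified={b.txt} staged={e.txt}
After op 4 (git commit): modified={b.txt} staged={none}
After op 5 (modify b.txt): modified={b.txt} staged={none}
After op 6 (git commit): modified={b.txt} staged={none}
After op 7 (modify e.txt): modified={b.txt, e.txt} staged={none}
After op 8 (modify d.txt): modified={b.txt, d.txt, e.txt} staged={none}
After op 9 (modify c.txt): modified={b.txt, c.txt, d.txt, e.txt} staged={none}
After op 10 (git add e.txt): modified={b.txt, c.txt, d.txt} staged={e.txt}
Final staged set: {e.txt} -> count=1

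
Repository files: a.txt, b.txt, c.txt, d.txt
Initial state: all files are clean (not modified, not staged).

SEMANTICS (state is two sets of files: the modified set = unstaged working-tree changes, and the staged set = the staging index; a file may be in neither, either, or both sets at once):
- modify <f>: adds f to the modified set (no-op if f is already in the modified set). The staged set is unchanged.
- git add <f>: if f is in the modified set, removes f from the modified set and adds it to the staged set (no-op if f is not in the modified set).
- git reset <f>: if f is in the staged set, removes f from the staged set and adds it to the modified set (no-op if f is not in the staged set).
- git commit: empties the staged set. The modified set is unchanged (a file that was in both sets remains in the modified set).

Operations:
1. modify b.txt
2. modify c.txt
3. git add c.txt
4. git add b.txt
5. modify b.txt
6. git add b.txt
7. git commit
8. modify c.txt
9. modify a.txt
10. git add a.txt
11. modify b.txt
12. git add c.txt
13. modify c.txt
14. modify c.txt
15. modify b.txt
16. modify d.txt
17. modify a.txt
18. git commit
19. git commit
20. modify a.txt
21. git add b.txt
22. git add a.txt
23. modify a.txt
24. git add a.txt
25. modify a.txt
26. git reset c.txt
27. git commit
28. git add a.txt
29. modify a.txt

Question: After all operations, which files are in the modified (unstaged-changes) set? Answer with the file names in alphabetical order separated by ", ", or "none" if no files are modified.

Answer: a.txt, c.txt, d.txt

Derivation:
After op 1 (modify b.txt): modified={b.txt} staged={none}
After op 2 (modify c.txt): modified={b.txt, c.txt} staged={none}
After op 3 (git add c.txt): modified={b.txt} staged={c.txt}
After op 4 (git add b.txt): modified={none} staged={b.txt, c.txt}
After op 5 (modify b.txt): modified={b.txt} staged={b.txt, c.txt}
After op 6 (git add b.txt): modified={none} staged={b.txt, c.txt}
After op 7 (git commit): modified={none} staged={none}
After op 8 (modify c.txt): modified={c.txt} staged={none}
After op 9 (modify a.txt): modified={a.txt, c.txt} staged={none}
After op 10 (git add a.txt): modified={c.txt} staged={a.txt}
After op 11 (modify b.txt): modified={b.txt, c.txt} staged={a.txt}
After op 12 (git add c.txt): modified={b.txt} staged={a.txt, c.txt}
After op 13 (modify c.txt): modified={b.txt, c.txt} staged={a.txt, c.txt}
After op 14 (modify c.txt): modified={b.txt, c.txt} staged={a.txt, c.txt}
After op 15 (modify b.txt): modified={b.txt, c.txt} staged={a.txt, c.txt}
After op 16 (modify d.txt): modified={b.txt, c.txt, d.txt} staged={a.txt, c.txt}
After op 17 (modify a.txt): modified={a.txt, b.txt, c.txt, d.txt} staged={a.txt, c.txt}
After op 18 (git commit): modified={a.txt, b.txt, c.txt, d.txt} staged={none}
After op 19 (git commit): modified={a.txt, b.txt, c.txt, d.txt} staged={none}
After op 20 (modify a.txt): modified={a.txt, b.txt, c.txt, d.txt} staged={none}
After op 21 (git add b.txt): modified={a.txt, c.txt, d.txt} staged={b.txt}
After op 22 (git add a.txt): modified={c.txt, d.txt} staged={a.txt, b.txt}
After op 23 (modify a.txt): modified={a.txt, c.txt, d.txt} staged={a.txt, b.txt}
After op 24 (git add a.txt): modified={c.txt, d.txt} staged={a.txt, b.txt}
After op 25 (modify a.txt): modified={a.txt, c.txt, d.txt} staged={a.txt, b.txt}
After op 26 (git reset c.txt): modified={a.txt, c.txt, d.txt} staged={a.txt, b.txt}
After op 27 (git commit): modified={a.txt, c.txt, d.txt} staged={none}
After op 28 (git add a.txt): modified={c.txt, d.txt} staged={a.txt}
After op 29 (modify a.txt): modified={a.txt, c.txt, d.txt} staged={a.txt}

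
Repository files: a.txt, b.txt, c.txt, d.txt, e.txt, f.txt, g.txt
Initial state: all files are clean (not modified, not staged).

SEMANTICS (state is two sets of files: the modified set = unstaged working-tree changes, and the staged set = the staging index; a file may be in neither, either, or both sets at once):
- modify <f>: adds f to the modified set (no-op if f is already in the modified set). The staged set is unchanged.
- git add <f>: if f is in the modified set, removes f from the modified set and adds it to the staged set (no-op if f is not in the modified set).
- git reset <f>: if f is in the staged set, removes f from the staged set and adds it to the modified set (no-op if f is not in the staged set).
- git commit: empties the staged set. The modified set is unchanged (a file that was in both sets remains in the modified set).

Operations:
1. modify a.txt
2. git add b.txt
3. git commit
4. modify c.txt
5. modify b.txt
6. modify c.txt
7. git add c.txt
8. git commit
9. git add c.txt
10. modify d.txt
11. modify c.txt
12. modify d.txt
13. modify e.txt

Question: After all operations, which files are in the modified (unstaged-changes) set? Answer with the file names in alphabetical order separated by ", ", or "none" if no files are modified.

After op 1 (modify a.txt): modified={a.txt} staged={none}
After op 2 (git add b.txt): modified={a.txt} staged={none}
After op 3 (git commit): modified={a.txt} staged={none}
After op 4 (modify c.txt): modified={a.txt, c.txt} staged={none}
After op 5 (modify b.txt): modified={a.txt, b.txt, c.txt} staged={none}
After op 6 (modify c.txt): modified={a.txt, b.txt, c.txt} staged={none}
After op 7 (git add c.txt): modified={a.txt, b.txt} staged={c.txt}
After op 8 (git commit): modified={a.txt, b.txt} staged={none}
After op 9 (git add c.txt): modified={a.txt, b.txt} staged={none}
After op 10 (modify d.txt): modified={a.txt, b.txt, d.txt} staged={none}
After op 11 (modify c.txt): modified={a.txt, b.txt, c.txt, d.txt} staged={none}
After op 12 (modify d.txt): modified={a.txt, b.txt, c.txt, d.txt} staged={none}
After op 13 (modify e.txt): modified={a.txt, b.txt, c.txt, d.txt, e.txt} staged={none}

Answer: a.txt, b.txt, c.txt, d.txt, e.txt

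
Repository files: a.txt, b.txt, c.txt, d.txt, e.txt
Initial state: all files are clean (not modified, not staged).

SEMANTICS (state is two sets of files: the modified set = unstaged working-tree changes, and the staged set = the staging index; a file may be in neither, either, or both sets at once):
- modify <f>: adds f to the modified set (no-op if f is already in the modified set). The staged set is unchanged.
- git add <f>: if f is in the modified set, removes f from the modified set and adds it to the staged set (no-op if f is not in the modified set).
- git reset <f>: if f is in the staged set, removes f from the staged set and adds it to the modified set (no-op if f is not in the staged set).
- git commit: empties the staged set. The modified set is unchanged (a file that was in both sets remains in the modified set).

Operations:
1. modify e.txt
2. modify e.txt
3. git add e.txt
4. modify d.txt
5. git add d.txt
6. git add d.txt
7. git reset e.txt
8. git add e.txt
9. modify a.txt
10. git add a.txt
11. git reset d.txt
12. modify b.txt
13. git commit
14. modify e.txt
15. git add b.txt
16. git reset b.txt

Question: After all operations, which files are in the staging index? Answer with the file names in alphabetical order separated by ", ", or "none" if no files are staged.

After op 1 (modify e.txt): modified={e.txt} staged={none}
After op 2 (modify e.txt): modified={e.txt} staged={none}
After op 3 (git add e.txt): modified={none} staged={e.txt}
After op 4 (modify d.txt): modified={d.txt} staged={e.txt}
After op 5 (git add d.txt): modified={none} staged={d.txt, e.txt}
After op 6 (git add d.txt): modified={none} staged={d.txt, e.txt}
After op 7 (git reset e.txt): modified={e.txt} staged={d.txt}
After op 8 (git add e.txt): modified={none} staged={d.txt, e.txt}
After op 9 (modify a.txt): modified={a.txt} staged={d.txt, e.txt}
After op 10 (git add a.txt): modified={none} staged={a.txt, d.txt, e.txt}
After op 11 (git reset d.txt): modified={d.txt} staged={a.txt, e.txt}
After op 12 (modify b.txt): modified={b.txt, d.txt} staged={a.txt, e.txt}
After op 13 (git commit): modified={b.txt, d.txt} staged={none}
After op 14 (modify e.txt): modified={b.txt, d.txt, e.txt} staged={none}
After op 15 (git add b.txt): modified={d.txt, e.txt} staged={b.txt}
After op 16 (git reset b.txt): modified={b.txt, d.txt, e.txt} staged={none}

Answer: none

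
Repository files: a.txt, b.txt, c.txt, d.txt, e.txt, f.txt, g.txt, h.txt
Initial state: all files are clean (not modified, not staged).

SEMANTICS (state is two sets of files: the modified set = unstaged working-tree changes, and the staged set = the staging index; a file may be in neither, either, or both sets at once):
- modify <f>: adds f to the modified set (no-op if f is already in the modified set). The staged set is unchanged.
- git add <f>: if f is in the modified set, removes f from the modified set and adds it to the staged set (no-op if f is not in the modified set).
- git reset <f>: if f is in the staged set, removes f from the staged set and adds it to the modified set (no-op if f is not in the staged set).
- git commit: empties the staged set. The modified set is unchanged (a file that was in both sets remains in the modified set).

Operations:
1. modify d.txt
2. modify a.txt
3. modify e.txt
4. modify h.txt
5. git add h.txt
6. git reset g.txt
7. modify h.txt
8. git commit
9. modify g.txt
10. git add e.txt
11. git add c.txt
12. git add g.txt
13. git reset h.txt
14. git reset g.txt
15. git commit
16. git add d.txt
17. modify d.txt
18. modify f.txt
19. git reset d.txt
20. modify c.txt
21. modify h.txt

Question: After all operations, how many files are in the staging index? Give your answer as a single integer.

Answer: 0

Derivation:
After op 1 (modify d.txt): modified={d.txt} staged={none}
After op 2 (modify a.txt): modified={a.txt, d.txt} staged={none}
After op 3 (modify e.txt): modified={a.txt, d.txt, e.txt} staged={none}
After op 4 (modify h.txt): modified={a.txt, d.txt, e.txt, h.txt} staged={none}
After op 5 (git add h.txt): modified={a.txt, d.txt, e.txt} staged={h.txt}
After op 6 (git reset g.txt): modified={a.txt, d.txt, e.txt} staged={h.txt}
After op 7 (modify h.txt): modified={a.txt, d.txt, e.txt, h.txt} staged={h.txt}
After op 8 (git commit): modified={a.txt, d.txt, e.txt, h.txt} staged={none}
After op 9 (modify g.txt): modified={a.txt, d.txt, e.txt, g.txt, h.txt} staged={none}
After op 10 (git add e.txt): modified={a.txt, d.txt, g.txt, h.txt} staged={e.txt}
After op 11 (git add c.txt): modified={a.txt, d.txt, g.txt, h.txt} staged={e.txt}
After op 12 (git add g.txt): modified={a.txt, d.txt, h.txt} staged={e.txt, g.txt}
After op 13 (git reset h.txt): modified={a.txt, d.txt, h.txt} staged={e.txt, g.txt}
After op 14 (git reset g.txt): modified={a.txt, d.txt, g.txt, h.txt} staged={e.txt}
After op 15 (git commit): modified={a.txt, d.txt, g.txt, h.txt} staged={none}
After op 16 (git add d.txt): modified={a.txt, g.txt, h.txt} staged={d.txt}
After op 17 (modify d.txt): modified={a.txt, d.txt, g.txt, h.txt} staged={d.txt}
After op 18 (modify f.txt): modified={a.txt, d.txt, f.txt, g.txt, h.txt} staged={d.txt}
After op 19 (git reset d.txt): modified={a.txt, d.txt, f.txt, g.txt, h.txt} staged={none}
After op 20 (modify c.txt): modified={a.txt, c.txt, d.txt, f.txt, g.txt, h.txt} staged={none}
After op 21 (modify h.txt): modified={a.txt, c.txt, d.txt, f.txt, g.txt, h.txt} staged={none}
Final staged set: {none} -> count=0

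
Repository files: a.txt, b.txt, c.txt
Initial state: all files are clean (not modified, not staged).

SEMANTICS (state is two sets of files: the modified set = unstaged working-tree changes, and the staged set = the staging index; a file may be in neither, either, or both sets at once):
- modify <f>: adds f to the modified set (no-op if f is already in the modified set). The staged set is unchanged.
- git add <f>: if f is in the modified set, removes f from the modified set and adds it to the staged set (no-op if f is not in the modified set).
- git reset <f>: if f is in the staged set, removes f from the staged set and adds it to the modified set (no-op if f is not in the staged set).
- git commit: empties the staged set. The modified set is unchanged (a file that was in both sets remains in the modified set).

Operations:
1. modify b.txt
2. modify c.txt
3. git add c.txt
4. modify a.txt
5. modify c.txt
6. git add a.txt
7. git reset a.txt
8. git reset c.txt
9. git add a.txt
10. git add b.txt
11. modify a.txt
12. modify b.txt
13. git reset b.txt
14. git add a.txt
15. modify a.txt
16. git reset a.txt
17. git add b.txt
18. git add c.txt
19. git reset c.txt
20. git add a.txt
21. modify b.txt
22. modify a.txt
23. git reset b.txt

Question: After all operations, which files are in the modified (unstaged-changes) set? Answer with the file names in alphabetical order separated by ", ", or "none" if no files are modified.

After op 1 (modify b.txt): modified={b.txt} staged={none}
After op 2 (modify c.txt): modified={b.txt, c.txt} staged={none}
After op 3 (git add c.txt): modified={b.txt} staged={c.txt}
After op 4 (modify a.txt): modified={a.txt, b.txt} staged={c.txt}
After op 5 (modify c.txt): modified={a.txt, b.txt, c.txt} staged={c.txt}
After op 6 (git add a.txt): modified={b.txt, c.txt} staged={a.txt, c.txt}
After op 7 (git reset a.txt): modified={a.txt, b.txt, c.txt} staged={c.txt}
After op 8 (git reset c.txt): modified={a.txt, b.txt, c.txt} staged={none}
After op 9 (git add a.txt): modified={b.txt, c.txt} staged={a.txt}
After op 10 (git add b.txt): modified={c.txt} staged={a.txt, b.txt}
After op 11 (modify a.txt): modified={a.txt, c.txt} staged={a.txt, b.txt}
After op 12 (modify b.txt): modified={a.txt, b.txt, c.txt} staged={a.txt, b.txt}
After op 13 (git reset b.txt): modified={a.txt, b.txt, c.txt} staged={a.txt}
After op 14 (git add a.txt): modified={b.txt, c.txt} staged={a.txt}
After op 15 (modify a.txt): modified={a.txt, b.txt, c.txt} staged={a.txt}
After op 16 (git reset a.txt): modified={a.txt, b.txt, c.txt} staged={none}
After op 17 (git add b.txt): modified={a.txt, c.txt} staged={b.txt}
After op 18 (git add c.txt): modified={a.txt} staged={b.txt, c.txt}
After op 19 (git reset c.txt): modified={a.txt, c.txt} staged={b.txt}
After op 20 (git add a.txt): modified={c.txt} staged={a.txt, b.txt}
After op 21 (modify b.txt): modified={b.txt, c.txt} staged={a.txt, b.txt}
After op 22 (modify a.txt): modified={a.txt, b.txt, c.txt} staged={a.txt, b.txt}
After op 23 (git reset b.txt): modified={a.txt, b.txt, c.txt} staged={a.txt}

Answer: a.txt, b.txt, c.txt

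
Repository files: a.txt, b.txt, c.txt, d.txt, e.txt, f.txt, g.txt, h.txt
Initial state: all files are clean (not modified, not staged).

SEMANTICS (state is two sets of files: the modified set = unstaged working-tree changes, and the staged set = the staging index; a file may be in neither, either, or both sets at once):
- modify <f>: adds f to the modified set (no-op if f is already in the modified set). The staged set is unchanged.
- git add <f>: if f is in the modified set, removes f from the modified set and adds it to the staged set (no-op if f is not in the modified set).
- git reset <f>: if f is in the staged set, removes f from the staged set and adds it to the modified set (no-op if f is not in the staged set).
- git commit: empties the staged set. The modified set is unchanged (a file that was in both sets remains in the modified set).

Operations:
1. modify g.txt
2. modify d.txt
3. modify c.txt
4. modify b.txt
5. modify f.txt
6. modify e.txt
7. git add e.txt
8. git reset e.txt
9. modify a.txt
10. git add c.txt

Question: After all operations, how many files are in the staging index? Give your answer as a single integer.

After op 1 (modify g.txt): modified={g.txt} staged={none}
After op 2 (modify d.txt): modified={d.txt, g.txt} staged={none}
After op 3 (modify c.txt): modified={c.txt, d.txt, g.txt} staged={none}
After op 4 (modify b.txt): modified={b.txt, c.txt, d.txt, g.txt} staged={none}
After op 5 (modify f.txt): modified={b.txt, c.txt, d.txt, f.txt, g.txt} staged={none}
After op 6 (modify e.txt): modified={b.txt, c.txt, d.txt, e.txt, f.txt, g.txt} staged={none}
After op 7 (git add e.txt): modified={b.txt, c.txt, d.txt, f.txt, g.txt} staged={e.txt}
After op 8 (git reset e.txt): modified={b.txt, c.txt, d.txt, e.txt, f.txt, g.txt} staged={none}
After op 9 (modify a.txt): modified={a.txt, b.txt, c.txt, d.txt, e.txt, f.txt, g.txt} staged={none}
After op 10 (git add c.txt): modified={a.txt, b.txt, d.txt, e.txt, f.txt, g.txt} staged={c.txt}
Final staged set: {c.txt} -> count=1

Answer: 1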